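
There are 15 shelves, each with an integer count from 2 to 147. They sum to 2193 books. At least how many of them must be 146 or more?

If only k of them are at least 146, the other 15 − k are at most 145, so the total is at most k·147 + (15 − k)·145.
This must reach 2193, so k·147 + (15 − k)·145 ≥ 2193, giving k ≥ 9.
Exactly 9 works: 9 values at 147 and 6 at 145 total 2193.

9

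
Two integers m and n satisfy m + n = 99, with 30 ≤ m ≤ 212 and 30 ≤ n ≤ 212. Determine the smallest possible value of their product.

2070

mn = m(99 − m) is concave in m, so over [30, 69] it is minimized at an endpoint.
At the endpoint m = 30, n = 99 − 30 = 69, so mn = 30 × 69 = 2070.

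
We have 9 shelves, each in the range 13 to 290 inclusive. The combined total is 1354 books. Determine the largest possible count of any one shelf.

290

Maximizing one value means minimizing the remaining 8.
The other 8 contribute at least 8 × 13 = 104, leaving at most 1354 − 104 = 1250.
But each shelf is capped at 290, so the maximum is 290.
Achievable: one at 290 and the other 8 totalling 1064, which fits since 8 × 13 ≤ 1064 ≤ 8 × 290.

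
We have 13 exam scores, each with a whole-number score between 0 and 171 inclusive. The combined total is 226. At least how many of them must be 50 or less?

Let j be the number exceeding 50. Then the total is ≥ 51·j + 0·(13 − j) = 0 + 51j.
So 51j ≤ 226 and j ≤ 4; hence at least 13 − 4 = 9 are ≤ 50.
Exactly 9 works: 9 values at 0 and 4 at 51 total 204; raise one of the low values by 22 (still ≤ 50) to hit 226.

9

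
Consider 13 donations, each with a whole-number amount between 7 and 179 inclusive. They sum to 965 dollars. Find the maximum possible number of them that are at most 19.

8

Each value at 19 or below falls at least 179 − 19 = 160 short of the ceiling 179.
The ceiling total is 13 × 179 = 2327, and we need 965, so at most ⌊(2327 − 965)/160⌋ = 8 can be that low.
k = 8 is achieved by 8 values at 19 and 5 at 179, total 1047; lower one of the 179's by 82 (still > 19) to reach 965.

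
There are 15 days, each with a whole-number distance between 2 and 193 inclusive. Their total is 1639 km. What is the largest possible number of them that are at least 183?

If k of the values are ≥ 183, the total is ≥ 183k + 2(15 − k).
Setting 183k + 2(15 − k) ≤ 1639 gives 181k ≤ 1609, so k ≤ 8.
k = 8 is achieved by 8 values at 183 and 7 at 2, total 1478; add 161 to one value (staying below 183) to reach 1639.

8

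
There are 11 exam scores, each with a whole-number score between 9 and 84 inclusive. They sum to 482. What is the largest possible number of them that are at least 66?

If k of the values are ≥ 66, the total is ≥ 66k + 9(11 − k).
Setting 66k + 9(11 − k) ≤ 482 gives 57k ≤ 383, so k ≤ 6.
k = 6 is achieved by 6 values at 66 and 5 at 9, total 441; add 41 to one value (staying below 66) to reach 482.

6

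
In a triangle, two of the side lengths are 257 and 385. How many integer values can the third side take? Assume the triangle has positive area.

The triangle inequality gives |257 − 385| < c < 257 + 385, i.e. 128 < c < 642.
So c can be any integer from 129 to 641: 513 values.

513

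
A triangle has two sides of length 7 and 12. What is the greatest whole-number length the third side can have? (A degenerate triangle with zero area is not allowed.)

The third side must be less than 7 + 12 = 19.
The largest integer below 19 is 18.

18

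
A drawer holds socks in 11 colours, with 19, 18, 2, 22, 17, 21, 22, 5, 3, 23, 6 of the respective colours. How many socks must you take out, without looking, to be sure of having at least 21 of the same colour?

In the worst case you take as many as possible of each colour without reaching 21: 19 + 18 + 2 + 20 + 17 + 20 + 20 + 5 + 3 + 20 + 6 = 150.
The next one must give 21 of some colour, so 150 + 1 = 151.

151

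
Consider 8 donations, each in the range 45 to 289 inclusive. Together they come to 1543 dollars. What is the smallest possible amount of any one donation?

45

Minimizing one value means maximizing the remaining 7.
The other 7 can take up 7 × 289 = 2023 ≥ 1543 − 45, so one donation can sit at its floor of 45.
Achievable: one at 45 and the other 7 totalling 1498, which fits since 7 × 45 ≤ 1498 ≤ 7 × 289.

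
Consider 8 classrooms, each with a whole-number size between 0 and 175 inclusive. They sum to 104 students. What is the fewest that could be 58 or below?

Let j be the number exceeding 58. Then the total is ≥ 59·j + 0·(8 − j) = 0 + 59j.
So 59j ≤ 104 and j ≤ 1; hence at least 8 − 1 = 7 are ≤ 58.
Exactly 7 works: 7 values at 0 and 1 at 59 total 59; raise one of the low values by 45 (still ≤ 58) to hit 104.

7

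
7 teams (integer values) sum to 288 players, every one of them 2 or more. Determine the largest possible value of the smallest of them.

The 7 values sum to 288, so their minimum is at most ⌊288/7⌋ = 41.
Achievable: 6 of them at 41 and 1 at 42 total 288.

41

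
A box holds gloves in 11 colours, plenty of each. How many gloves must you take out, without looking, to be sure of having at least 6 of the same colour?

You could draw 5 of every colour without reaching 6 of any — 55 in all.
One more forces 6 of some colour, so 55 + 1 = 56.

56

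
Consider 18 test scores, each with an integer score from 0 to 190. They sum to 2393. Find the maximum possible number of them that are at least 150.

15

If k of the values are ≥ 150, the total is ≥ 150k + 0(18 − k).
Setting 150k + 0(18 − k) ≤ 2393 gives 150k ≤ 2393, so k ≤ 15.
k = 15 is achieved by 15 values at 150 and 3 at 0, total 2250; add 143 to one value (staying below 150) to reach 2393.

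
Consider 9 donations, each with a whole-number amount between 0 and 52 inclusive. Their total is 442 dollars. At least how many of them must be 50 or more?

1

Each value short of 50 is at most 49, costing at least 52 − 49 = 3 against the maximum total of 468.
We can afford to lose at most 468 − 442 = 26, so at most ⌊26/3⌋ = 8 fall short, and at least 1 are ≥ 50.
Exactly 1 works: 1 value at 52 and 8 at 49 total 444; lower one of the high values by 2 (still ≥ 50) to hit 442.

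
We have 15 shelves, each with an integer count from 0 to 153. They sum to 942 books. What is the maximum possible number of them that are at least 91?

10

If k of the values are ≥ 91, the total is ≥ 91k + 0(15 − k).
Setting 91k + 0(15 − k) ≤ 942 gives 91k ≤ 942, so k ≤ 10.
k = 10 is achieved by 10 values at 91 and 5 at 0, total 910; add 32 to one value (staying below 91) to reach 942.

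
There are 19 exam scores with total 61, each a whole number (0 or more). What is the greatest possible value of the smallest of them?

3

If every one of the 19 were at least 4, the total would be at least 19 × 4 = 76 > 61.
Taking 15 copies of 3 and 4 copies of 4 gives exactly 61, so 3 is attained.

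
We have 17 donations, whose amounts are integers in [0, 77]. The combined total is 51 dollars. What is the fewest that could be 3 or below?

5

If only k of them are at most 3, the other 17 − k are at least 4, so the total is at least (17 − k)·4 + k·0.
This is ≤ 51, so (17 − k)·4 + 0k ≤ 51, which gives k ≥ 5.
Exactly 5 works: 5 values at 0 and 12 at 4 total 48; raise one of the low values by 3 (still ≤ 3) to hit 51.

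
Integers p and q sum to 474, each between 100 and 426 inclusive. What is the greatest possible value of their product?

56169

With p + q fixed, pq peaks when the two are closest together.
Taking p = 237 and q = 237 (both in [100, 426]) gives pq = 56169.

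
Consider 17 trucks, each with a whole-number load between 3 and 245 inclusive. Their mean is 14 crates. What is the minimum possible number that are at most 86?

The total is 17 × 14 = 238.
Each value above 86 is at least 87, contributing at least 87 − 3 = 84 above the floor 3.
The sum exceeds the floor total 51 by 187, so at most ⌊187/84⌋ = 2 exceed 86, and at least 15 are ≤ 86.
Exactly 15 works: 15 values at 3 and 2 at 87 total 219; raise one of the low values by 19 (still ≤ 86) to hit 238.

15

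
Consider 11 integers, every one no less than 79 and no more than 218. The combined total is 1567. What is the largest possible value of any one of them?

218

To make one integer as large as possible, make the other 10 as small as possible.
The other 10 contribute at least 10 × 79 = 790, leaving at most 1567 − 790 = 777.
But each integer is capped at 218, so the maximum is 218.
Achievable: one at 218 and the other 10 totalling 1349, which fits since 10 × 79 ≤ 1349 ≤ 10 × 218.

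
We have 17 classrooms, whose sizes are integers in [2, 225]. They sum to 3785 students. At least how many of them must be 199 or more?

16

If only k of them are at least 199, the other 17 − k are at most 198, so the total is at most k·225 + (17 − k)·198.
This must reach 3785, so k·225 + (17 − k)·198 ≥ 3785, giving k ≥ 16.
Exactly 16 works: 16 values at 225 and 1 at 198 total 3798; lower one of the high values by 13 (still ≥ 199) to hit 3785.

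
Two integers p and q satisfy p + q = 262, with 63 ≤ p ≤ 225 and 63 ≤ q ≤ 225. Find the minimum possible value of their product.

12537

pq = p(262 − p) is concave in p, so over [63, 199] it is minimized at an endpoint.
At the endpoint p = 63, q = 262 − 63 = 199, so pq = 63 × 199 = 12537.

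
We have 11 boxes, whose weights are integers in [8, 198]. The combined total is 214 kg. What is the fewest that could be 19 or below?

1

If only k of them are at most 19, the other 11 − k are at least 20, so the total is at least (11 − k)·20 + k·8.
This is ≤ 214, so (11 − k)·20 + 8k ≤ 214, which gives k ≥ 1.
Exactly 1 works: 1 value at 8 and 10 at 20 total 208; raise one of the low values by 6 (still ≤ 19) to hit 214.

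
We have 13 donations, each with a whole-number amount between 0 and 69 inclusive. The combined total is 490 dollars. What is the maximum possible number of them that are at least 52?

Suppose k of them are at least 52. Those contribute at least 52 each and the other 13 − k at least 0 each.
So the total is at least 52k + 0(13 − k) = 0 + 52k. This must be ≤ 490, giving k ≤ 9.
k = 9 is achieved by 9 values at 52 and 4 at 0, total 468; add 22 to one value (staying below 52) to reach 490.

9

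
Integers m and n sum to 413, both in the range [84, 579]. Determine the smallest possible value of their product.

mn = m(413 − m) is concave in m, so over [84, 329] it is minimized at an endpoint.
The extreme feasible split is m = 84, n = 329, giving mn = 27636.

27636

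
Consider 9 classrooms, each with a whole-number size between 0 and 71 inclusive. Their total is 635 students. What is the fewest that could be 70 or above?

7

If only k of them are at least 70, the other 9 − k are at most 69, so the total is at most k·71 + (9 − k)·69.
This must reach 635, so k·71 + (9 − k)·69 ≥ 635, giving k ≥ 7.
Exactly 7 works: 7 values at 71 and 2 at 69 total 635.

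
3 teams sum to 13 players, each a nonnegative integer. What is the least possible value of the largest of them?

Some value must be at least ⌈13/3⌉ = 5, since 3 × 4 = 12 < 13.
Equality holds with 1 value of 5 and 2 values of 4.

5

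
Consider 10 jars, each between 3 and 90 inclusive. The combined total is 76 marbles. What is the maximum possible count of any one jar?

49

Maximizing one value means minimizing the remaining 9.
The other 9 contribute at least 9 × 3 = 27, leaving at most 76 − 27 = 49.
Since 49 ≤ 90, this is achievable: one at 49 and 9 at 3.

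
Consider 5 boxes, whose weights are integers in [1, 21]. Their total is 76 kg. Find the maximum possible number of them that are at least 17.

Suppose k of them are at least 17. Those contribute at least 17 each and the other 5 − k at least 1 each.
So the total is at least 17k + 1(5 − k) = 5 + 16k. This must be ≤ 76, giving k ≤ 4.
k = 4 is achieved by 4 values at 17 and 1 at 1, total 69; add 7 to one value (staying below 17) to reach 76.

4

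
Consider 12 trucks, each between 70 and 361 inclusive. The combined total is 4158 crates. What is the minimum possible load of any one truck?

187

To make one truck as small as possible, make the other 11 as large as possible.
The other 11 contribute at most 11 × 361 = 3971, leaving at least 4158 − 3971 = 187.
Since 187 ≥ 70, this is achievable: one at 187 and 11 at 361.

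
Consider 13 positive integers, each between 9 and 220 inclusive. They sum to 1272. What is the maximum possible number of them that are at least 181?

6

If k of the values are ≥ 181, the total is ≥ 181k + 9(13 − k).
Setting 181k + 9(13 − k) ≤ 1272 gives 172k ≤ 1155, so k ≤ 6.
k = 6 is achieved by 6 values at 181 and 7 at 9, total 1149; add 123 to one value (staying below 181) to reach 1272.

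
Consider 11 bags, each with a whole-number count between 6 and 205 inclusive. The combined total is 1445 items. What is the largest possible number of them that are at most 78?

6

Each value at 78 or below falls at least 205 − 78 = 127 short of the ceiling 205.
The ceiling total is 11 × 205 = 2255, and we need 1445, so at most ⌊(2255 − 1445)/127⌋ = 6 can be that low.
k = 6 is achieved by 6 values at 78 and 5 at 205, total 1493; lower one of the 205's by 48 (still > 78) to reach 1445.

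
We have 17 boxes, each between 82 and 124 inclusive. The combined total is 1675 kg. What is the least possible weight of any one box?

82

Minimizing one value means maximizing the remaining 16.
The other 16 can take up 16 × 124 = 1984 ≥ 1675 − 82, so one box can sit at its floor of 82.
Achievable: one at 82 and the other 16 totalling 1593, which fits since 16 × 82 ≤ 1593 ≤ 16 × 124.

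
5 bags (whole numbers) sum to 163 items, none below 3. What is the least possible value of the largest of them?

33

The average is 163/5 > 32, so not all 5 can be 32 or less; the largest is ≥ 33.
Equality holds with 3 values of 33 and 2 values of 32.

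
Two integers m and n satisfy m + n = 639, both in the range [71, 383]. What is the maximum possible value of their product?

102080

For a fixed sum, the product mn is largest when m and n are as close as possible.
Taking m = 319 and n = 320 (both in [71, 383]) gives mn = 102080.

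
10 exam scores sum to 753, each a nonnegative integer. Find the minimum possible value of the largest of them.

76

The 10 values sum to 753, so their maximum is at least ⌈753/10⌉ = 76.
Equality holds with 3 values of 76 and 7 values of 75.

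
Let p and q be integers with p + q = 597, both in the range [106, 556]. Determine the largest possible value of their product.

89102

pq = p(597 − p) is maximized when p is as near 597/2 as the bounds allow.
Taking p = 298 and q = 299 (both in [106, 556]) gives pq = 89102.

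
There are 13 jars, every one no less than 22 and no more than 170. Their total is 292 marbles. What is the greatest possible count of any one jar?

28

Maximizing one value means minimizing the remaining 12.
The other 12 contribute at least 12 × 22 = 264, leaving at most 292 − 264 = 28.
Since 28 ≤ 170, this is achievable: one at 28 and 12 at 22.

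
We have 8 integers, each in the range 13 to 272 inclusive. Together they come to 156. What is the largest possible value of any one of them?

65

To make one integer as large as possible, make the other 7 as small as possible.
The other 7 contribute at least 7 × 13 = 91, leaving at most 156 − 91 = 65.
Since 65 ≤ 272, this is achievable: one at 65 and 7 at 13.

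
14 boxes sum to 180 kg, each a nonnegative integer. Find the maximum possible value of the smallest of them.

12

If every one of the 14 were at least 13, the total would be at least 14 × 13 = 182 > 180.
Equality holds with 2 values of 12 and 12 values of 13.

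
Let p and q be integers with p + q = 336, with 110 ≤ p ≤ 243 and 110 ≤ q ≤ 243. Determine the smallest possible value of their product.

24860

Since p + q is fixed, pushing one of them to its bound minimizes the product.
The extreme feasible split is p = 110, q = 226, giving pq = 24860.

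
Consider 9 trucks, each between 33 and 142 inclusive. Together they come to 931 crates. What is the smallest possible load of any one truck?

33

Minimizing one value means maximizing the remaining 8.
The other 8 can take up 8 × 142 = 1136 ≥ 931 − 33, so one truck can sit at its floor of 33.
Achievable: one at 33 and the other 8 totalling 898, which fits since 8 × 33 ≤ 898 ≤ 8 × 142.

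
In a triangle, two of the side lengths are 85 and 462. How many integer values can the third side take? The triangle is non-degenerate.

169

The triangle inequality gives |85 − 462| < c < 85 + 462, i.e. 377 < c < 547.
So c can be any integer from 378 to 546: 169 values.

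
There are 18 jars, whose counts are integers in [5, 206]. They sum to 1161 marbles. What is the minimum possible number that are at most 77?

Let j be the number exceeding 77. Then the total is ≥ 78·j + 5·(18 − j) = 90 + 73j.
So 73j ≤ 1071 and j ≤ 14; hence at least 18 − 14 = 4 are ≤ 77.
Exactly 4 works: 4 values at 5 and 14 at 78 total 1112; raise one of the low values by 49 (still ≤ 77) to hit 1161.

4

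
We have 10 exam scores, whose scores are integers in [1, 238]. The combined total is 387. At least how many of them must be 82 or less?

If only k of them are at most 82, the other 10 − k are at least 83, so the total is at least (10 − k)·83 + k·1.
This is ≤ 387, so (10 − k)·83 + 1k ≤ 387, which gives k ≥ 6.
Exactly 6 works: 6 values at 1 and 4 at 83 total 338; raise one of the low values by 49 (still ≤ 82) to hit 387.

6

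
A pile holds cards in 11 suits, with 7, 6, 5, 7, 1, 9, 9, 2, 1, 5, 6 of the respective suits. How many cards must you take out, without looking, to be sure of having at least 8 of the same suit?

In the worst case you take as many as possible of each suit without reaching 8: 7 + 6 + 5 + 7 + 1 + 7 + 7 + 2 + 1 + 5 + 6 = 54.
The next one must give 8 of some suit, so 54 + 1 = 55.

55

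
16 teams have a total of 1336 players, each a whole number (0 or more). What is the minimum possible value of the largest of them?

84

Some value must be at least ⌈1336/16⌉ = 84, since 16 × 83 = 1328 < 1336.
Equality holds with 8 values of 84 and 8 values of 83.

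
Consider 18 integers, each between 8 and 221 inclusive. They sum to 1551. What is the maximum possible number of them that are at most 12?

Each value at 12 or below falls at least 221 − 12 = 209 short of the ceiling 221.
The ceiling total is 18 × 221 = 3978, and we need 1551, so at most ⌊(3978 − 1551)/209⌋ = 11 can be that low.
k = 11 is achieved by 11 values at 12 and 7 at 221, total 1679; lower one of the 221's by 128 (still > 12) to reach 1551.

11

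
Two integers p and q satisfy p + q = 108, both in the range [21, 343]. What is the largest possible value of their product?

pq = p(108 − p) is maximized when p is as near 108/2 as the bounds allow.
Taking p = 54 and q = 54 (both in [21, 343]) gives pq = 2916.

2916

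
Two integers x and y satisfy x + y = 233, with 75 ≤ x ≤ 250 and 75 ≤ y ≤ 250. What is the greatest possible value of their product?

13572

With x + y fixed, xy peaks when the two are closest together.
Taking x = 116 and y = 117 (both in [75, 250]) gives xy = 13572.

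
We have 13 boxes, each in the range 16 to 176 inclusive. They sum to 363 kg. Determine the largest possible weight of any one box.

Maximizing one value means minimizing the remaining 12.
The other 12 contribute at least 12 × 16 = 192, leaving at most 363 − 192 = 171.
Since 171 ≤ 176, this is achievable: one at 171 and 12 at 16.

171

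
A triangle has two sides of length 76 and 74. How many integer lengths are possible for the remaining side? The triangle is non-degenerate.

The triangle inequality gives |76 − 74| < c < 76 + 74, i.e. 2 < c < 150.
So c can be any integer from 3 to 149: 147 values.

147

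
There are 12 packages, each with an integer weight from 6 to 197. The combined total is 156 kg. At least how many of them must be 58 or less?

11

Let j be the number exceeding 58. Then the total is ≥ 59·j + 6·(12 − j) = 72 + 53j.
So 53j ≤ 84 and j ≤ 1; hence at least 12 − 1 = 11 are ≤ 58.
Exactly 11 works: 11 values at 6 and 1 at 59 total 125; raise one of the low values by 31 (still ≤ 58) to hit 156.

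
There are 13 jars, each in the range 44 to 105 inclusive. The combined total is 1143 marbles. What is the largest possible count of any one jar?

To make one jar as large as possible, make the other 12 as small as possible.
The other 12 contribute at least 12 × 44 = 528, leaving at most 1143 − 528 = 615.
But each jar is capped at 105, so the maximum is 105.
Achievable: one at 105 and the other 12 totalling 1038, which fits since 12 × 44 ≤ 1038 ≤ 12 × 105.

105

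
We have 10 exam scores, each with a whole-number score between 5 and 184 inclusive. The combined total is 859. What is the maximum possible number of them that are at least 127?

6

Suppose k of them are at least 127. Those contribute at least 127 each and the other 10 − k at least 5 each.
So the total is at least 127k + 5(10 − k) = 50 + 122k. This must be ≤ 859, giving k ≤ 6.
k = 6 is achieved by 6 values at 127 and 4 at 5, total 782; add 77 to one value (staying below 127) to reach 859.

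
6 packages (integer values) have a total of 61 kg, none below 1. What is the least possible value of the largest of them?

11

The 6 values sum to 61, so their maximum is at least ⌈61/6⌉ = 11.
Equality holds with 1 value of 11 and 5 values of 10.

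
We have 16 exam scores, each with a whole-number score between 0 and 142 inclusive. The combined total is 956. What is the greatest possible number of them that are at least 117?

8

If k of the values are ≥ 117, the total is ≥ 117k + 0(16 − k).
Setting 117k + 0(16 − k) ≤ 956 gives 117k ≤ 956, so k ≤ 8.
k = 8 is achieved by 8 values at 117 and 8 at 0, total 936; add 20 to one value (staying below 117) to reach 956.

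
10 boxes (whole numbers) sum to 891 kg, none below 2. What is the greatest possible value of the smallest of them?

89

If every one of the 10 were at least 90, the total would be at least 10 × 90 = 900 > 891.
Taking 9 copies of 89 and 1 copy of 90 gives exactly 891, so 89 is attained.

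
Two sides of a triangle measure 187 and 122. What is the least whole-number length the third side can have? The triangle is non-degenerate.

The third side must exceed |187 − 122| = 65.
The smallest integer above 65 is 66.

66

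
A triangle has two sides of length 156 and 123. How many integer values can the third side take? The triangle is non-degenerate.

The triangle inequality gives |156 − 123| < c < 156 + 123, i.e. 33 < c < 279.
So c can be any integer from 34 to 278: 245 values.

245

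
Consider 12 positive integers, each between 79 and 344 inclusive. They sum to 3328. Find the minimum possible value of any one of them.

Minimizing one value means maximizing the remaining 11.
The other 11 can take up 11 × 344 = 3784 ≥ 3328 − 79, so one integer can sit at its floor of 79.
Achievable: one at 79 and the other 11 totalling 3249, which fits since 11 × 79 ≤ 3249 ≤ 11 × 344.

79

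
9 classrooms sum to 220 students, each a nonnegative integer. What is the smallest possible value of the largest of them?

The 9 values sum to 220, so their maximum is at least ⌈220/9⌉ = 25.
Equality holds with 4 values of 25 and 5 values of 24.

25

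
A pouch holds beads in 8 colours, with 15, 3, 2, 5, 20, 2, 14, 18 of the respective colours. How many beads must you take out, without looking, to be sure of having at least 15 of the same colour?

69

In the worst case you take as many as possible of each colour without reaching 15: 14 + 3 + 2 + 5 + 14 + 2 + 14 + 14 = 68.
The next one must give 15 of some colour, so 68 + 1 = 69.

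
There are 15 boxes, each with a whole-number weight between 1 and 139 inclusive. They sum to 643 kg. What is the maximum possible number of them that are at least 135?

If k of the values are ≥ 135, the total is ≥ 135k + 1(15 − k).
Setting 135k + 1(15 − k) ≤ 643 gives 134k ≤ 628, so k ≤ 4.
k = 4 is achieved by 4 values at 135 and 11 at 1, total 551; add 92 to one value (staying below 135) to reach 643.

4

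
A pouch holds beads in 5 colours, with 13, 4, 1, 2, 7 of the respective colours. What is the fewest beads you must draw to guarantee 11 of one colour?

25

In the worst case you take as many as possible of each colour without reaching 11: 10 + 4 + 1 + 2 + 7 = 24.
The next one must give 11 of some colour, so 24 + 1 = 25.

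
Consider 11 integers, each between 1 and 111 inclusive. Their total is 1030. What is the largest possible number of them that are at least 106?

9

With k values at 106 or above and the rest at least 1, the sum is at least 11 + 105k.
Since the sum is 1030, we need 105k ≤ 1019, i.e. k ≤ 9.
k = 9 is achieved by 9 values at 106 and 2 at 1, total 956; add 74 to one value (staying below 106) to reach 1030.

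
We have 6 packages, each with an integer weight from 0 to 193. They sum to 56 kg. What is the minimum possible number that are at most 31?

If only k of them are at most 31, the other 6 − k are at least 32, so the total is at least (6 − k)·32 + k·0.
This is ≤ 56, so (6 − k)·32 + 0k ≤ 56, which gives k ≥ 5.
Exactly 5 works: 5 values at 0 and 1 at 32 total 32; raise one of the low values by 24 (still ≤ 31) to hit 56.

5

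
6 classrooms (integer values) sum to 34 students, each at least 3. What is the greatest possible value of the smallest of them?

The 6 values sum to 34, so their minimum is at most ⌊34/6⌋ = 5.
Achievable: 2 of them at 5 and 4 at 6 total 34.

5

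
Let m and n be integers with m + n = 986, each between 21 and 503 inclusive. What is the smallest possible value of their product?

242949

For a fixed sum, mn is smallest when m and n are as far apart as possible.
The extreme feasible split is m = 483, n = 503, giving mn = 242949.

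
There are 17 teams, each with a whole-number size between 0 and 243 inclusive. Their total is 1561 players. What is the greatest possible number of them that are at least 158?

9

With k values at 158 or above and the rest at least 0, the sum is at least 0 + 158k.
Since the sum is 1561, we need 158k ≤ 1561, i.e. k ≤ 9.
k = 9 is achieved by 9 values at 158 and 8 at 0, total 1422; add 139 to one value (staying below 158) to reach 1561.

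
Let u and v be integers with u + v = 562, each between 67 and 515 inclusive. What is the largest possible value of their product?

uv = u(562 − u) is maximized when u is as near 562/2 as the bounds allow.
Taking u = 281 and v = 281 (both in [67, 515]) gives uv = 78961.

78961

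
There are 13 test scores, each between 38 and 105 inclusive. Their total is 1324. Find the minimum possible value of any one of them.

Minimizing one value means maximizing the remaining 12.
The other 12 contribute at most 12 × 105 = 1260, leaving at least 1324 − 1260 = 64.
Since 64 ≥ 38, this is achievable: one at 64 and 12 at 105.

64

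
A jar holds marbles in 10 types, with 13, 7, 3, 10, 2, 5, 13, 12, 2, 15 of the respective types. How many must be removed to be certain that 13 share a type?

In the worst case you take as many as possible of each type without reaching 13: 12 + 7 + 3 + 10 + 2 + 5 + 12 + 12 + 2 + 12 = 77.
The next one must give 13 of some type, so 77 + 1 = 78.

78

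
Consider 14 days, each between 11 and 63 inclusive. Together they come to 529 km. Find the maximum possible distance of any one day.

Maximizing one value means minimizing the remaining 13.
The other 13 contribute at least 13 × 11 = 143, leaving at most 529 − 143 = 386.
But each day is capped at 63, so the maximum is 63.
Achievable: one at 63 and the other 13 totalling 466, which fits since 13 × 11 ≤ 466 ≤ 13 × 63.

63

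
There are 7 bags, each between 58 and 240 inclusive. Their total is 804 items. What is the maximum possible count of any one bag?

240

To make one bag as large as possible, make the other 6 as small as possible.
The other 6 contribute at least 6 × 58 = 348, leaving at most 804 − 348 = 456.
But each bag is capped at 240, so the maximum is 240.
Achievable: one at 240 and the other 6 totalling 564, which fits since 6 × 58 ≤ 564 ≤ 6 × 240.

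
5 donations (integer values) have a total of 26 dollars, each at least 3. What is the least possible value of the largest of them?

The 5 values sum to 26, so their maximum is at least ⌈26/5⌉ = 6.
Achievable: 1 of them at 6 and 4 at 5 total 26.

6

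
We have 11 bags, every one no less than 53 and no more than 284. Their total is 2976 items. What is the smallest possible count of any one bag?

136

To make one bag as small as possible, make the other 10 as large as possible.
The other 10 contribute at most 10 × 284 = 2840, leaving at least 2976 − 2840 = 136.
Since 136 ≥ 53, this is achievable: one at 136 and 10 at 284.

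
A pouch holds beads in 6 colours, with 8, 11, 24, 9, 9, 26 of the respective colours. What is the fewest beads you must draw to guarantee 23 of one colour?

82

In the worst case you take as many as possible of each colour without reaching 23: 8 + 11 + 22 + 9 + 9 + 22 = 81.
The next one must give 23 of some colour, so 81 + 1 = 82.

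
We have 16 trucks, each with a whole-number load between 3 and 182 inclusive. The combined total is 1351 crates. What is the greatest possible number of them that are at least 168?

If k of the values are ≥ 168, the total is ≥ 168k + 3(16 − k).
Setting 168k + 3(16 − k) ≤ 1351 gives 165k ≤ 1303, so k ≤ 7.
k = 7 is achieved by 7 values at 168 and 9 at 3, total 1203; add 148 to one value (staying below 168) to reach 1351.

7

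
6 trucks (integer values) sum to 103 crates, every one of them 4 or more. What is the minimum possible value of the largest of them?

18

The average is 103/6 > 17, so not all 6 can be 17 or less; the largest is ≥ 18.
Equality holds with 1 value of 18 and 5 values of 17.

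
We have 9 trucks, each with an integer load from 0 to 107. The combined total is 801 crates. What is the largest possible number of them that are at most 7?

Suppose k of them are at most 7. Those contribute at most 7 each and the rest at most 107 each.
So the total is at most 7k + 107(9 − k) = 963 − 100k. This must still be ≥ 801, so k ≤ 1.
k = 1 is achieved by 1 value at 7 and 8 at 107, total 863; lower one of the 107's by 62 (still > 7) to reach 801.

1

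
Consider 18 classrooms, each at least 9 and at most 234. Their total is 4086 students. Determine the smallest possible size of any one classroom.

108

To make one classroom as small as possible, make the other 17 as large as possible.
The other 17 contribute at most 17 × 234 = 3978, leaving at least 4086 − 3978 = 108.
Since 108 ≥ 9, this is achievable: one at 108 and 17 at 234.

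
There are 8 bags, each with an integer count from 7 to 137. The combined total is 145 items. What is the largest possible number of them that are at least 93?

1

With k values at 93 or above and the rest at least 7, the sum is at least 56 + 86k.
Since the sum is 145, we need 86k ≤ 89, i.e. k ≤ 1.
k = 1 is achieved by 1 value at 93 and 7 at 7, total 142; add 3 to one value (staying below 93) to reach 145.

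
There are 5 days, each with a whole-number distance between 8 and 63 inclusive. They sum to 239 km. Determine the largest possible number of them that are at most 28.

2

Each value at 28 or below falls at least 63 − 28 = 35 short of the ceiling 63.
The ceiling total is 5 × 63 = 315, and we need 239, so at most ⌊(315 − 239)/35⌋ = 2 can be that low.
k = 2 is achieved by 2 values at 28 and 3 at 63, total 245; lower one of the 63's by 6 (still > 28) to reach 239.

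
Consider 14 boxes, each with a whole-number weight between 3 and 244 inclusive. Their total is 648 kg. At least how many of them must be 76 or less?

6

If only k of them are at most 76, the other 14 − k are at least 77, so the total is at least (14 − k)·77 + k·3.
This is ≤ 648, so (14 − k)·77 + 3k ≤ 648, which gives k ≥ 6.
Exactly 6 works: 6 values at 3 and 8 at 77 total 634; raise one of the low values by 14 (still ≤ 76) to hit 648.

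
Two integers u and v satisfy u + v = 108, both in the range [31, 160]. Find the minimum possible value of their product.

uv = u(108 − u) is concave in u, so over [31, 77] it is minimized at an endpoint.
At the endpoint u = 31, v = 108 − 31 = 77, so uv = 31 × 77 = 2387.

2387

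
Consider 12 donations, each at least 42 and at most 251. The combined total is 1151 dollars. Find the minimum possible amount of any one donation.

42

To make one donation as small as possible, make the other 11 as large as possible.
The other 11 can take up 11 × 251 = 2761 ≥ 1151 − 42, so one donation can sit at its floor of 42.
Achievable: one at 42 and the other 11 totalling 1109, which fits since 11 × 42 ≤ 1109 ≤ 11 × 251.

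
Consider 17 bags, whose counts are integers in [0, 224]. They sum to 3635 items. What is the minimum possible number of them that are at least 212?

4

If only k of them are at least 212, the other 17 − k are at most 211, so the total is at most k·224 + (17 − k)·211.
This must reach 3635, so k·224 + (17 − k)·211 ≥ 3635, giving k ≥ 4.
Exactly 4 works: 4 values at 224 and 13 at 211 total 3639; lower one of the high values by 4 (still ≥ 212) to hit 3635.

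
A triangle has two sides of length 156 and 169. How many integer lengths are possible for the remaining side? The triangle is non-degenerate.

The triangle inequality gives |156 − 169| < c < 156 + 169, i.e. 13 < c < 325.
So c can be any integer from 14 to 324: 311 values.

311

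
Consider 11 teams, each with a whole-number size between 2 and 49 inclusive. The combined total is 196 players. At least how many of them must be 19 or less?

2

If only k of them are at most 19, the other 11 − k are at least 20, so the total is at least (11 − k)·20 + k·2.
This is ≤ 196, so (11 − k)·20 + 2k ≤ 196, which gives k ≥ 2.
Exactly 2 works: 2 values at 2 and 9 at 20 total 184; raise one of the low values by 12 (still ≤ 19) to hit 196.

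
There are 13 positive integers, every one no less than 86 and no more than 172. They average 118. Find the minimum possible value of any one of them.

Minimizing one value means maximizing the remaining 12.
The total is 13 × 118 = 1534.
The other 12 can take up 12 × 172 = 2064 ≥ 1534 − 86, so one integer can sit at its floor of 86.
Achievable: one at 86 and the other 12 totalling 1448, which fits since 12 × 86 ≤ 1448 ≤ 12 × 172.

86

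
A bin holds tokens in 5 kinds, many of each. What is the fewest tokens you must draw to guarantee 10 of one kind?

46

In the worst case you draw 9 of each of the 5 kinds: 5 × 9 = 45.
One more forces 10 of some kind, so 45 + 1 = 46.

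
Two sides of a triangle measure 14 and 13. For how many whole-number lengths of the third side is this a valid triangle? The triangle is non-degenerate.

25

The triangle inequality gives |14 − 13| < c < 14 + 13, i.e. 1 < c < 27.
So c can be any integer from 2 to 26: 25 values.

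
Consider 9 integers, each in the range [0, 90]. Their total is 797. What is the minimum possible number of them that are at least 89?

If only k of them are at least 89, the other 9 − k are at most 88, so the total is at most k·90 + (9 − k)·88.
This must reach 797, so k·90 + (9 − k)·88 ≥ 797, giving k ≥ 3.
Exactly 3 works: 3 values at 90 and 6 at 88 total 798; lower one of the high values by 1 (still ≥ 89) to hit 797.

3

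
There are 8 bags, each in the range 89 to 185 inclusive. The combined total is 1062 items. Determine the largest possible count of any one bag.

Maximizing one value means minimizing the remaining 7.
The other 7 contribute at least 7 × 89 = 623, leaving at most 1062 − 623 = 439.
But each bag is capped at 185, so the maximum is 185.
Achievable: one at 185 and the other 7 totalling 877, which fits since 7 × 89 ≤ 877 ≤ 7 × 185.

185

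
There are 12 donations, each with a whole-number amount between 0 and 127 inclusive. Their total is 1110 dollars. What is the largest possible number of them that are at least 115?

9

With k values at 115 or above and the rest at least 0, the sum is at least 0 + 115k.
Since the sum is 1110, we need 115k ≤ 1110, i.e. k ≤ 9.
k = 9 is achieved by 9 values at 115 and 3 at 0, total 1035; add 75 to one value (staying below 115) to reach 1110.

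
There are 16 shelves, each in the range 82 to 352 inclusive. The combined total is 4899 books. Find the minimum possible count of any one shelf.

82

Minimizing one value means maximizing the remaining 15.
The other 15 can take up 15 × 352 = 5280 ≥ 4899 − 82, so one shelf can sit at its floor of 82.
Achievable: one at 82 and the other 15 totalling 4817, which fits since 15 × 82 ≤ 4817 ≤ 15 × 352.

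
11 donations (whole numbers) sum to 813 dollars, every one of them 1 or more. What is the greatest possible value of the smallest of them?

The average is 813/11 < 74, so some value is ≤ 73.
Equality holds with 1 value of 73 and 10 values of 74.

73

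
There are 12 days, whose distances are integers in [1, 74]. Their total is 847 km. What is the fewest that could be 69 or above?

Each value short of 69 is at most 68, costing at least 74 − 68 = 6 against the maximum total of 888.
We can afford to lose at most 888 − 847 = 41, so at most ⌊41/6⌋ = 6 fall short, and at least 6 are ≥ 69.
Exactly 6 works: 6 values at 74 and 6 at 68 total 852; lower one of the high values by 5 (still ≥ 69) to hit 847.

6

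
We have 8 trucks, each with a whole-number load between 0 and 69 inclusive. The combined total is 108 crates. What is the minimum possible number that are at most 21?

If only k of them are at most 21, the other 8 − k are at least 22, so the total is at least (8 − k)·22 + k·0.
This is ≤ 108, so (8 − k)·22 + 0k ≤ 108, which gives k ≥ 4.
Exactly 4 works: 4 values at 0 and 4 at 22 total 88; raise one of the low values by 20 (still ≤ 21) to hit 108.

4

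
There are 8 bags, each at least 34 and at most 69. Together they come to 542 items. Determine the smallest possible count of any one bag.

To make one bag as small as possible, make the other 7 as large as possible.
The other 7 contribute at most 7 × 69 = 483, leaving at least 542 − 483 = 59.
Since 59 ≥ 34, this is achievable: one at 59 and 7 at 69.

59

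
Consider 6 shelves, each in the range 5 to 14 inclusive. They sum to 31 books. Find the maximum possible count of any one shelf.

To make one shelf as large as possible, make the other 5 as small as possible.
The other 5 contribute at least 5 × 5 = 25, leaving at most 31 − 25 = 6.
Since 6 ≤ 14, this is achievable: one at 6 and 5 at 5.

6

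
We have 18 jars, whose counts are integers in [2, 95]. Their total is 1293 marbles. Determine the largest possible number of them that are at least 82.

15

Suppose k of them are at least 82. Those contribute at least 82 each and the other 18 − k at least 2 each.
So the total is at least 82k + 2(18 − k) = 36 + 80k. This must be ≤ 1293, giving k ≤ 15.
k = 15 is achieved by 15 values at 82 and 3 at 2, total 1236; add 57 to one value (staying below 82) to reach 1293.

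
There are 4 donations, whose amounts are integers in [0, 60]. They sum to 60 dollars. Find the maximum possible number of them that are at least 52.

1

Suppose k of them are at least 52. Those contribute at least 52 each and the other 4 − k at least 0 each.
So the total is at least 52k + 0(4 − k) = 0 + 52k. This must be ≤ 60, giving k ≤ 1.
k = 1 is achieved by 1 value at 52 and 3 at 0, total 52; add 8 to one value (staying below 52) to reach 60.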